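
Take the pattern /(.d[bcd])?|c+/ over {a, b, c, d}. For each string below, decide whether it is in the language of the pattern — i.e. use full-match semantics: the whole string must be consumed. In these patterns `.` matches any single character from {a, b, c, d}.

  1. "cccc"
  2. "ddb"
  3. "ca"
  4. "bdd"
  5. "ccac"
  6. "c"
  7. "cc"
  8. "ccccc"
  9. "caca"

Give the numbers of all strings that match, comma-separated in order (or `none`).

1, 2, 4, 6, 7, 8

1. "cccc" → match
2. "ddb" → match
3. "ca" → no match
4. "bdd" → match
5. "ccac" → no match
6. "c" → match
7. "cc" → match
8. "ccccc" → match
9. "caca" → no match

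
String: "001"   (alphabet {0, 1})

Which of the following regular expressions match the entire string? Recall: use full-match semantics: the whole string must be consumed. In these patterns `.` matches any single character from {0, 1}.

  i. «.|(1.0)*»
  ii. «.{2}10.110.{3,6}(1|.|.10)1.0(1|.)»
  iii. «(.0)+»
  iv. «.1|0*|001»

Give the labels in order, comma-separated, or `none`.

i → no match
ii → no match
iii → no match — must end with "0"
iv → match

iv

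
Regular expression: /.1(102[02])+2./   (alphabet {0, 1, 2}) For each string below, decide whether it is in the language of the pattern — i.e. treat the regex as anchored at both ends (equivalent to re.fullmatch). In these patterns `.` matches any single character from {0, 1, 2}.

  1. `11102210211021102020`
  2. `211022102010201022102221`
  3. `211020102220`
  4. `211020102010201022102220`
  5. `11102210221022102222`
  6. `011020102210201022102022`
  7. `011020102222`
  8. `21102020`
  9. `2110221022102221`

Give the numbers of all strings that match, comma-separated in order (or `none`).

2, 3, 4, 5, 6, 7, 8, 9

1 → no match
2 → match
3 → match
4 → match
5 → match
6 → match
7 → match
8 → match
9 → match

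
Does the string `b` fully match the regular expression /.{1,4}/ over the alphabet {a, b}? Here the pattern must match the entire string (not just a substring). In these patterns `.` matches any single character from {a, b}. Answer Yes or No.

Yes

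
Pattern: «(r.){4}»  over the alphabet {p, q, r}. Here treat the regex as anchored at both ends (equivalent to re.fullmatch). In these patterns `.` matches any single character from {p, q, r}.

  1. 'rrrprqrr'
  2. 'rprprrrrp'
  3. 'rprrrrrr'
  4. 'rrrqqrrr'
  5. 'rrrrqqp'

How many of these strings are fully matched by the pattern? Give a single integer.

1 → match
2 → no match
3 → match
4 → no match
5 → no match
Total matched: 2

2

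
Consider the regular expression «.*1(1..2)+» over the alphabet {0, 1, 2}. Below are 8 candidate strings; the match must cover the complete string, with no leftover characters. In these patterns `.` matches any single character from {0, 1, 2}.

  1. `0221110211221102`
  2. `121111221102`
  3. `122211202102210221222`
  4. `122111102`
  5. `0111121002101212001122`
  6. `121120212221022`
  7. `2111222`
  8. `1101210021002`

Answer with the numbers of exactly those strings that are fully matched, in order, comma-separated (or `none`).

1, 2, 3, 4, 6, 7, 8

1 → match
2 → match
3 → match
4 → match
5 → no match
6 → match
7 → match
8 → match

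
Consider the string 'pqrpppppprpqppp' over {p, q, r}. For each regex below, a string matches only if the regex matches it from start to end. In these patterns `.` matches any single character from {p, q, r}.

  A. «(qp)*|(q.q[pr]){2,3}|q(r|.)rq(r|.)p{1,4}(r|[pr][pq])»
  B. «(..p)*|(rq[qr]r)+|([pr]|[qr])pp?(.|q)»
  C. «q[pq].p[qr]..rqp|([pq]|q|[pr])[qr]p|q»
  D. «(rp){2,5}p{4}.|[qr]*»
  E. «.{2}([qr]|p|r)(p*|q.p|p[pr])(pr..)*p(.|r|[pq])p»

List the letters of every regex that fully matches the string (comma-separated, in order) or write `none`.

A → no match
B → no match
C → no match
D → no match
E → match

E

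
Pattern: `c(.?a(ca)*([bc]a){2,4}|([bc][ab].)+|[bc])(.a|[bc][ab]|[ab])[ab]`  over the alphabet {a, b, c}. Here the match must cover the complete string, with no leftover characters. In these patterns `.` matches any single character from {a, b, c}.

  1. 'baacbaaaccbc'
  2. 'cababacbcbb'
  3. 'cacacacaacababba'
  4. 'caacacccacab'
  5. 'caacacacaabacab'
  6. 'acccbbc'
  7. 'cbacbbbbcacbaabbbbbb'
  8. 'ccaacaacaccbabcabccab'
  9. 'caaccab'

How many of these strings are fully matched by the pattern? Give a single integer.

1 → no match — must start with 'c'
2 → no match
3 → no match
4 → no match
5 → no match
6 → no match — must start with 'c'
7 → no match
8 → no match
9 → no match
Total matched: 0

0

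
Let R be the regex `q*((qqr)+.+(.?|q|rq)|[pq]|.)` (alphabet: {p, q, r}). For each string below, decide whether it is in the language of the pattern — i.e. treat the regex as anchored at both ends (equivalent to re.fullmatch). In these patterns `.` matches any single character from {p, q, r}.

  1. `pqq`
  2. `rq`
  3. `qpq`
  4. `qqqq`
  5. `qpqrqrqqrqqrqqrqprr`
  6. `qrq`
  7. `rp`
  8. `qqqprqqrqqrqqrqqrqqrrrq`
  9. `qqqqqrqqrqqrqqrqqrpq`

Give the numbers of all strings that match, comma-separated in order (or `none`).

1 → no match
2 → no match
3 → no match
4 → match
5 → no match
6 → no match
7 → no match
8 → no match
9 → match

4, 9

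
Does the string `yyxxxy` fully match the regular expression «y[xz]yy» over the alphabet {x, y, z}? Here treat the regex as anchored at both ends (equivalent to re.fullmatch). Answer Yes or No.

No

Every match must end with `yy`, but `yyxxxy` does not.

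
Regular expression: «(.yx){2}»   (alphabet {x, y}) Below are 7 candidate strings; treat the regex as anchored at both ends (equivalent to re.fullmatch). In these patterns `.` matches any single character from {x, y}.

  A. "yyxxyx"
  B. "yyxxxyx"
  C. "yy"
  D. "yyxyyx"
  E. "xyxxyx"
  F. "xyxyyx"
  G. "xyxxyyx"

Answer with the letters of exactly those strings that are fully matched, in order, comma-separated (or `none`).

A → match
B → no match
C → no match — must end with "yx"
D → match
E → match
F → match
G → no match

A, D, E, F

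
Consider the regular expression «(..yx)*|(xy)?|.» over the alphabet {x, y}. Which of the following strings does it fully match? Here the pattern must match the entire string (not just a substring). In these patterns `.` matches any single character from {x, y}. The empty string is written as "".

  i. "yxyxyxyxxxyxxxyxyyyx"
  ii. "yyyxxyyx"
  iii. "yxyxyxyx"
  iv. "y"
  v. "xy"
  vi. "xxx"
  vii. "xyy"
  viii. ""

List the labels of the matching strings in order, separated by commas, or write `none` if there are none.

i → match
ii. "yyyxxyyx" → match
iii. "yxyxyxyx" → match
iv. "y" → match
v. "xy" → match
vi. "xxx" → no match
vii. "xyy" → no match
viii. "" → match

i, ii, iii, iv, v, viii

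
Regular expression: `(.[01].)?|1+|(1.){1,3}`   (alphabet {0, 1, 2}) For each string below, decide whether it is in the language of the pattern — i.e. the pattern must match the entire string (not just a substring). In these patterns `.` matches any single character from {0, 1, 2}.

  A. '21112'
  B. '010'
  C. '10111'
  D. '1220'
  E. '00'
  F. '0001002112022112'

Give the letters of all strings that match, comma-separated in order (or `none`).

B

A → no match
B → match
C → no match
D → no match
E → no match
F → no match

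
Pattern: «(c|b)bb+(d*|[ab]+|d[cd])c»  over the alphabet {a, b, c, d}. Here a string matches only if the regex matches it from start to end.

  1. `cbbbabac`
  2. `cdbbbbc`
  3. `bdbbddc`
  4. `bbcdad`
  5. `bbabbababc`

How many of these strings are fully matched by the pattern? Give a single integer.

1

1 → match
2 → no match
3 → no match
4 → no match — must end with `c`
5 → no match
Total matched: 1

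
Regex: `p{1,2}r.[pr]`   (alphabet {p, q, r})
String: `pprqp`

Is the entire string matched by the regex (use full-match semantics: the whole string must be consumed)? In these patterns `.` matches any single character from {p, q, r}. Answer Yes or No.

Yes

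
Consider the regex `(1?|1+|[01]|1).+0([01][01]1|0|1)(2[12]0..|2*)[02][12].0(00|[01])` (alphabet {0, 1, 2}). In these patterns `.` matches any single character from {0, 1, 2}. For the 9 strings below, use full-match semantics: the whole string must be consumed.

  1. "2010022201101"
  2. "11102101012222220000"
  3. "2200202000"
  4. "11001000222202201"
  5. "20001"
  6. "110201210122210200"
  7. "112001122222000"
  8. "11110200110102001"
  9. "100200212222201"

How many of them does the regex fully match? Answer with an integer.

1 → match
2 → match
3 → match
4 → match
5 → no match
6 → no match
7 → match
8 → match
9 → no match
Total matched: 6

6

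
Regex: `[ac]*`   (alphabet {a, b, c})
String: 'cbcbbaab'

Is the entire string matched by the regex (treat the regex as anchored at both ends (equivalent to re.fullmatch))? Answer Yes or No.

No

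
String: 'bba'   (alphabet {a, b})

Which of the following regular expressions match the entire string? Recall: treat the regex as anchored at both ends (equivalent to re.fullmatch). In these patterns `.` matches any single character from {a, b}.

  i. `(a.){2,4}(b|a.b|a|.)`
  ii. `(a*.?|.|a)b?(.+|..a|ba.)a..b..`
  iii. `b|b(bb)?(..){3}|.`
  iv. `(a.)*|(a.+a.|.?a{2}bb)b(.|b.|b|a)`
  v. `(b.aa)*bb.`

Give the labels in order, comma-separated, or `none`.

v

i → no match — must start with 'a'
ii → no match
iii → no match
iv → no match
v → match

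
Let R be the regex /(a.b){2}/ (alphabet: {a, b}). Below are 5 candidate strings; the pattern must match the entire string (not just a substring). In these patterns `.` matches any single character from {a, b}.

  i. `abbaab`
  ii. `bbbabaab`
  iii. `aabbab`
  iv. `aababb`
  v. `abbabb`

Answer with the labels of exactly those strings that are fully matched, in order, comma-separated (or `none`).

i → match
ii → no match — must start with `a`
iii → no match
iv → match
v → match

i, iv, v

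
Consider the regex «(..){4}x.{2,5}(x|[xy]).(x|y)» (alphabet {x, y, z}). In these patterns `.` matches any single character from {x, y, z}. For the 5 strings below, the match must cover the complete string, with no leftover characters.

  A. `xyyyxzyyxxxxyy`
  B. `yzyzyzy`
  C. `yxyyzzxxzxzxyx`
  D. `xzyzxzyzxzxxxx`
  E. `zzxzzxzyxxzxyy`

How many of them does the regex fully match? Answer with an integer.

3

A → match
B → no match
C → no match
D → match
E → match
Total matched: 3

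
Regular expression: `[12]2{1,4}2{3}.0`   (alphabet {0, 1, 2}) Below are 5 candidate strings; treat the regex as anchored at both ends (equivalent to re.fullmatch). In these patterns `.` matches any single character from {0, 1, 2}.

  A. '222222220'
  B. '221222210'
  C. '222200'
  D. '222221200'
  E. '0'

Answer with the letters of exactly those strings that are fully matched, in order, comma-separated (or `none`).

A

A. '222222220' → match
B. '221222210' → no match
C. '222200' → no match
D. '222221200' → no match
E. '0' → no match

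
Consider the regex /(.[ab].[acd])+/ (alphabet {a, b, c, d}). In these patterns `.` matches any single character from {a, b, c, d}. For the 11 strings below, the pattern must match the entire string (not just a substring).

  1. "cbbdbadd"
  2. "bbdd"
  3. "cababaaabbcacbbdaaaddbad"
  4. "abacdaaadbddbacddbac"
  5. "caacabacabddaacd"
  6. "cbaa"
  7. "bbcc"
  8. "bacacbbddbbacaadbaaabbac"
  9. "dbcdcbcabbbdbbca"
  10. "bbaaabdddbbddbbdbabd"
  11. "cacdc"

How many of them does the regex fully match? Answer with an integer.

10

1 → match
2 → match
3 → match
4 → match
5 → match
6 → match
7 → match
8 → match
9 → match
10 → match
11 → no match
Total matched: 10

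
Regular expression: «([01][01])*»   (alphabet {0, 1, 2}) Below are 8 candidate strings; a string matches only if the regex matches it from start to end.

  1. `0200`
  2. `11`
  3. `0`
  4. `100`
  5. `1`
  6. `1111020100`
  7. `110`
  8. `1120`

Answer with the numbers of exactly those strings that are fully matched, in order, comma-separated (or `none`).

2

1 → no match
2 → match
3 → no match
4 → no match
5 → no match
6 → no match
7 → no match
8 → no match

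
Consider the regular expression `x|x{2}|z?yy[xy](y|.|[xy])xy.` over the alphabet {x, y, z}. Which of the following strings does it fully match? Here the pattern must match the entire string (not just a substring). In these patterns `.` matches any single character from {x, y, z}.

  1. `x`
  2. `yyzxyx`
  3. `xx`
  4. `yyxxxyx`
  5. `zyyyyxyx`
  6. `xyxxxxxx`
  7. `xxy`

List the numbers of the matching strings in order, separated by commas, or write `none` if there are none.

1, 3, 4, 5

1 → match
2 → no match
3 → match
4 → match
5 → match
6 → no match
7 → no match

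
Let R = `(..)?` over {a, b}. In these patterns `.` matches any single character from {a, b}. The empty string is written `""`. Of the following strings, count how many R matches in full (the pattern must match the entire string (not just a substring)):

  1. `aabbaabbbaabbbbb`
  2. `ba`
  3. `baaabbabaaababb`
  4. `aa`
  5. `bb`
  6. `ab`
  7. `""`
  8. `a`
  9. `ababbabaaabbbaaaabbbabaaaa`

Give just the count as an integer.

5

1 → no match
2. `ba` → match
3 → no match
4. `aa` → match
5. `bb` → match
6. `ab` → match
7. `""` → match
8. `a` → no match
9 → no match
Total matched: 5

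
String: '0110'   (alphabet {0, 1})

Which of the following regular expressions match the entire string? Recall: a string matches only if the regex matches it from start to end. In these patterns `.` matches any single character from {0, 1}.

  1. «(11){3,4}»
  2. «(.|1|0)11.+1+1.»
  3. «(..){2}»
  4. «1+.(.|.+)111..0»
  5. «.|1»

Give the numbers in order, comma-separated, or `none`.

1 → no match — must start with '11'
2 → no match
3 → match
4 → no match — must start with '1'
5 → no match

3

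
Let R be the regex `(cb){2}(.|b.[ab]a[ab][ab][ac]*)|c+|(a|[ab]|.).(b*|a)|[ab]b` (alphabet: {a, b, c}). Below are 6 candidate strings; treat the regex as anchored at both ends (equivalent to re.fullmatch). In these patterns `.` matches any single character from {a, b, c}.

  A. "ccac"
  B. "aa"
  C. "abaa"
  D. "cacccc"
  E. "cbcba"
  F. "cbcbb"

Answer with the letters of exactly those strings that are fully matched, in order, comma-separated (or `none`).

A. "ccac" → no match
B. "aa" → match
C. "abaa" → no match
D. "cacccc" → no match
E. "cbcba" → match
F. "cbcbb" → match

B, E, F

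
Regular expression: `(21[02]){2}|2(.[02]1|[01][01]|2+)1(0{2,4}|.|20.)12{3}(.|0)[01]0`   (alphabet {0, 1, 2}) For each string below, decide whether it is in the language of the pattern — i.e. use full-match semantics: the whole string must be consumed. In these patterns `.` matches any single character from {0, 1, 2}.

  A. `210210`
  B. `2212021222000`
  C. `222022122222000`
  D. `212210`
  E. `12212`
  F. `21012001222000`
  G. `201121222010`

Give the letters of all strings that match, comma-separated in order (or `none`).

A, B, D, F, G

A → match
B → match
C → no match
D → match
E → no match
F → match
G → match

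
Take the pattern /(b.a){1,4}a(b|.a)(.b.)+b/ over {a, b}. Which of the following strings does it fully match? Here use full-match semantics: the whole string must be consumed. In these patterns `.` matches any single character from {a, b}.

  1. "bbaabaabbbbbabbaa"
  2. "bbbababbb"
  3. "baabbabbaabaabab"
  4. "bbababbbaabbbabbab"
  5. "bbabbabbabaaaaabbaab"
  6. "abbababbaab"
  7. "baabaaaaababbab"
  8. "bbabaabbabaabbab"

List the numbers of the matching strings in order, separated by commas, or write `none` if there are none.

1 → no match — must end with "b"
2 → no match
3 → match
4 → no match
5 → no match
6 → no match — must start with "b"
7 → no match
8 → no match

3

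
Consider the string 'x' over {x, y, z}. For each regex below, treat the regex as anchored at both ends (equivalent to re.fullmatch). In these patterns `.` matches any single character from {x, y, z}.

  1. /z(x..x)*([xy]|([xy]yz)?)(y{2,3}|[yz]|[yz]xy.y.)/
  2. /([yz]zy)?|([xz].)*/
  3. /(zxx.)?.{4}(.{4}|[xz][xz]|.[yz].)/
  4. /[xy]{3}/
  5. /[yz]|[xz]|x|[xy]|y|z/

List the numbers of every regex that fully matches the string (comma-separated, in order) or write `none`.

5

1 → no match — must start with 'z'
2 → no match
3 → no match
4 → no match
5 → match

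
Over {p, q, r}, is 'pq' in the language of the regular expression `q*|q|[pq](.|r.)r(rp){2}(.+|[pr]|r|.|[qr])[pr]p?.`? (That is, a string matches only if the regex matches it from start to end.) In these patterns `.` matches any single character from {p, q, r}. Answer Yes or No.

No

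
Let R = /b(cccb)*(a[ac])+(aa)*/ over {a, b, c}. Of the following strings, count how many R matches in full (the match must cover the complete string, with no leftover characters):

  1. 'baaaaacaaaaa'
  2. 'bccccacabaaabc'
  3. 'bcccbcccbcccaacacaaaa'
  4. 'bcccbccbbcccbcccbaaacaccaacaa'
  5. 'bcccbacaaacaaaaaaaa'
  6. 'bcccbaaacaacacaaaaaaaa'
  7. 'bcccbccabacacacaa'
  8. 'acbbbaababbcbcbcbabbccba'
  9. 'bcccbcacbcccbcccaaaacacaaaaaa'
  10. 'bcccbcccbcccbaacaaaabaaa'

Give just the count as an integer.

1

1 → no match
2 → no match
3 → no match
4 → no match
5 → match
6 → no match
7 → no match
8 → no match — must start with 'b'
9 → no match
10 → no match
Total matched: 1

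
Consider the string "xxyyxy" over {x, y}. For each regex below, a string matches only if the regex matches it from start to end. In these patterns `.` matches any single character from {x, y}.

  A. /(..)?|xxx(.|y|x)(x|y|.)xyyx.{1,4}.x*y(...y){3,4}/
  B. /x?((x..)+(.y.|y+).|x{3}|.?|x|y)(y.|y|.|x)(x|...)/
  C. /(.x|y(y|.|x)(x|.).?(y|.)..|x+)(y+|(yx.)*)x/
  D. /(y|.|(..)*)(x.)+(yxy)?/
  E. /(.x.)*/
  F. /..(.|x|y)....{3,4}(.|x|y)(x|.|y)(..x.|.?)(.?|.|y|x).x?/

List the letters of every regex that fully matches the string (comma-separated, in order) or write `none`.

B, D, E

A → no match
B → match
C → no match — must end with "x"
D → match
E → match
F → no match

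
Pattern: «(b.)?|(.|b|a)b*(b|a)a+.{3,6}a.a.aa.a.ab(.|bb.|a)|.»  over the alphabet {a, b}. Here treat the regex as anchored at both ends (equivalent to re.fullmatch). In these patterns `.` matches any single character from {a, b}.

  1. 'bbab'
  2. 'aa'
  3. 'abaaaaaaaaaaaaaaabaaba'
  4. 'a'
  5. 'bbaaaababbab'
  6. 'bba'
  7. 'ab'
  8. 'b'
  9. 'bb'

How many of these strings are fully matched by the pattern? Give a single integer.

3

1. 'bbab' → no match
2. 'aa' → no match
3 → no match
4. 'a' → match
5. 'bbaaaababbab' → no match
6. 'bba' → no match
7. 'ab' → no match
8. 'b' → match
9. 'bb' → match
Total matched: 3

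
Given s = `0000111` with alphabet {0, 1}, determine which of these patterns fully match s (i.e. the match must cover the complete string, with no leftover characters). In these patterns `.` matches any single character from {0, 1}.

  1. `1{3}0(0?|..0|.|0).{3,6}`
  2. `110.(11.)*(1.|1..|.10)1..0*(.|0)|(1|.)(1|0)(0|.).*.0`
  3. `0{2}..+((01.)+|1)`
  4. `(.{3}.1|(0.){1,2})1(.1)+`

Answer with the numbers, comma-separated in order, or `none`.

3, 4

1 → no match — must start with `1`
2 → no match
3 → match
4 → match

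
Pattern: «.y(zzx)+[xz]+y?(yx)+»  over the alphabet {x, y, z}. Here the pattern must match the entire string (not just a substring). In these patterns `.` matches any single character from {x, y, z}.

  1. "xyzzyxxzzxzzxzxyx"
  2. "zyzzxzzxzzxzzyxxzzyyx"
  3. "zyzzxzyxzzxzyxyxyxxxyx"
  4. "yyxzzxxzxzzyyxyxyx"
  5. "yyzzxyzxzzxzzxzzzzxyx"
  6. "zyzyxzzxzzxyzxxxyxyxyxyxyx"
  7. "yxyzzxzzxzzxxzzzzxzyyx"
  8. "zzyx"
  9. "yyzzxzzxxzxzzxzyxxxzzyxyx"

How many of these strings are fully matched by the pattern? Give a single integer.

1 → no match
2 → no match
3 → no match
4 → no match
5 → no match
6 → no match
7 → no match
8. "zzyx" → no match
9 → no match
Total matched: 0

0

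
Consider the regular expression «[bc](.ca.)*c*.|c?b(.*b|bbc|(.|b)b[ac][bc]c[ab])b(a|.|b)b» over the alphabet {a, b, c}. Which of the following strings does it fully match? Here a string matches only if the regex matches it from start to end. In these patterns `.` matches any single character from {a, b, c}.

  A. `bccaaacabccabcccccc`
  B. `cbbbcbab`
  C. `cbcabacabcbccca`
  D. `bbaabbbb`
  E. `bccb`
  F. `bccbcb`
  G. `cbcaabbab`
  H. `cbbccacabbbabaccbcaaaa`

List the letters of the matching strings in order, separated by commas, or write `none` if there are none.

A, B, D, E, G

A → match
B. `cbbbcbab` → match
C → no match
D. `bbaabbbb` → match
E. `bccb` → match
F. `bccbcb` → no match
G. `cbcaabbab` → match
H → no match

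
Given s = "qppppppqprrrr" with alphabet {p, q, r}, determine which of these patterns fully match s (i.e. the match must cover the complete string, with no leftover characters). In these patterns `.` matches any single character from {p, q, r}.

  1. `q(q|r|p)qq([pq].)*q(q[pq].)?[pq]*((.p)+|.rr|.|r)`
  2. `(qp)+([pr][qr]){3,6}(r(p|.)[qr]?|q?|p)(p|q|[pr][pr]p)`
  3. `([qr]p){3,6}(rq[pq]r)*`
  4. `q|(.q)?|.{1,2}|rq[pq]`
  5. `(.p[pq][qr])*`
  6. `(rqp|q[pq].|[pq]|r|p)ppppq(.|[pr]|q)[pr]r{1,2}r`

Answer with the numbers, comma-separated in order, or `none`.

1 → no match
2 → no match
3 → no match
4 → no match
5 → no match
6 → match

6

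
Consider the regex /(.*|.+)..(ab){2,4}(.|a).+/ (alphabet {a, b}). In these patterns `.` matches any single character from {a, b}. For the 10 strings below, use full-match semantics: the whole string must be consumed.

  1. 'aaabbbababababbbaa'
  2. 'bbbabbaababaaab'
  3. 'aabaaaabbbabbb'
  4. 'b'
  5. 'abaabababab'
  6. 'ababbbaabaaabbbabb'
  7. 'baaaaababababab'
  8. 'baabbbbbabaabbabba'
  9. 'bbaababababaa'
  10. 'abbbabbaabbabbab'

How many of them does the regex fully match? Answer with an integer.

5

1 → match
2 → match
3 → no match
4. 'b' → no match
5. 'abaabababab' → match
6 → no match
7 → match
8 → no match
9 → match
10 → no match
Total matched: 5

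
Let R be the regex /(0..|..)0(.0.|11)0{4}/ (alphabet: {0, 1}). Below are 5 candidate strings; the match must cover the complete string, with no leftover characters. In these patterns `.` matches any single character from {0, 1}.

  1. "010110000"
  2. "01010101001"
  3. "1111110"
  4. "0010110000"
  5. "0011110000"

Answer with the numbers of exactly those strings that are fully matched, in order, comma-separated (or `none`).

1 → match
2 → no match — must end with "0"
3 → no match
4 → match
5 → no match

1, 4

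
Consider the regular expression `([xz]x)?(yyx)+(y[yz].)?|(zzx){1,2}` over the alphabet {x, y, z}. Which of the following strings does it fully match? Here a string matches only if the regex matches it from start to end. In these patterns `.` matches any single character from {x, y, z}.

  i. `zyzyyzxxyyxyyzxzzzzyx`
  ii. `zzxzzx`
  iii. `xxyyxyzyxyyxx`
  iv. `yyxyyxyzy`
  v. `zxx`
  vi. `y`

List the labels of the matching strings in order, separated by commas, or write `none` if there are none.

i → no match
ii → match
iii → no match
iv → match
v → no match
vi → no match

ii, iv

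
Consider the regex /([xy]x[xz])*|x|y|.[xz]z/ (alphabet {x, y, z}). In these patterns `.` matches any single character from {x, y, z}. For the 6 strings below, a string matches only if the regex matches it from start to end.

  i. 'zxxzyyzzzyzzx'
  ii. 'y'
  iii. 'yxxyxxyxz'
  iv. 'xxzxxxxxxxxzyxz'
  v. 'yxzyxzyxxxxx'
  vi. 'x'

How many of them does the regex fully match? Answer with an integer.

5

i → no match
ii → match
iii → match
iv → match
v → match
vi → match
Total matched: 5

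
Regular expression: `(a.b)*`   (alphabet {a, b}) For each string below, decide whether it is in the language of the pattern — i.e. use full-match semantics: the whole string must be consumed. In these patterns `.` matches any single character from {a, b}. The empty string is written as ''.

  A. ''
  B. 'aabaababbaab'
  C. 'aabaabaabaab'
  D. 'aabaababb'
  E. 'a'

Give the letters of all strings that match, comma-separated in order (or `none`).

A, B, C, D

A. '' → match
B. 'aabaababbaab' → match
C. 'aabaabaabaab' → match
D. 'aabaababb' → match
E. 'a' → no match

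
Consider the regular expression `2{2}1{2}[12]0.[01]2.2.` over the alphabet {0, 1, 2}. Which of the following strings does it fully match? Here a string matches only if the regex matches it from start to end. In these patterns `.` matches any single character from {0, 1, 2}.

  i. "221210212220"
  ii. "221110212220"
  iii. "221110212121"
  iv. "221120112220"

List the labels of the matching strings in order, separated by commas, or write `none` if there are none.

i → no match
ii → match
iii → match
iv → match

ii, iii, iv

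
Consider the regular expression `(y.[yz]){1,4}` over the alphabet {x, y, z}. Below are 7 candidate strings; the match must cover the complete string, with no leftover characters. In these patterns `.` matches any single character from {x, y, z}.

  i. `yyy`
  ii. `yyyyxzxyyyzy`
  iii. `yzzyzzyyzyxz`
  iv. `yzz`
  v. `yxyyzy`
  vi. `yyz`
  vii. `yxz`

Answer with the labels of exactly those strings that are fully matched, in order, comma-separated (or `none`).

i → match
ii → no match
iii → match
iv → match
v → match
vi → match
vii → match

i, iii, iv, v, vi, vii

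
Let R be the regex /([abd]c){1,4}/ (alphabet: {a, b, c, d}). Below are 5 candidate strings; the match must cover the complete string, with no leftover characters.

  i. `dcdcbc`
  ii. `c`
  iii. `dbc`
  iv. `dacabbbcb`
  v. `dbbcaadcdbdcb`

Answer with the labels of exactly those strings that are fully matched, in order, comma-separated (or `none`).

i

i. `dcdcbc` → match
ii. `c` → no match
iii. `dbc` → no match
iv. `dacabbbcb` → no match — must end with `c`
v → no match — must end with `c`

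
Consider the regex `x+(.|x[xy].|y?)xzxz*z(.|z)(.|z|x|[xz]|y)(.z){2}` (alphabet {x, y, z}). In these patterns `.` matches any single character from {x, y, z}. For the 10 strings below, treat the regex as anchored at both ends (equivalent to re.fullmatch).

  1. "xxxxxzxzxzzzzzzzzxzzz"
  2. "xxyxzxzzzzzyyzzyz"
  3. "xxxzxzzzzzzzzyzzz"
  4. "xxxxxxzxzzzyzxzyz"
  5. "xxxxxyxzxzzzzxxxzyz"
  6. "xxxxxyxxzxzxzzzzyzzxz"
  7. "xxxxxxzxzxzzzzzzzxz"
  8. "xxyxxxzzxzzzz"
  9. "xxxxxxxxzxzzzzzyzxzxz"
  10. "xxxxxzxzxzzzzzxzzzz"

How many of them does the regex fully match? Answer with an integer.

1 → match
2 → match
3 → match
4 → match
5 → match
6 → no match
7 → match
8 → no match
9 → match
10 → match
Total matched: 8

8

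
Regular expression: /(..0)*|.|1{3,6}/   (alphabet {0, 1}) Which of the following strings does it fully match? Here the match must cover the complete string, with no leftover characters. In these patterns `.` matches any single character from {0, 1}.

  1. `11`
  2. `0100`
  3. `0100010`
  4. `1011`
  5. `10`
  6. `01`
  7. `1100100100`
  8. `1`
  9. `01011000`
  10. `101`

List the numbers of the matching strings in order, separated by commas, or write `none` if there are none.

1 → no match
2 → no match
3 → no match
4 → no match
5 → no match
6 → no match
7 → no match
8 → match
9 → no match
10 → no match

8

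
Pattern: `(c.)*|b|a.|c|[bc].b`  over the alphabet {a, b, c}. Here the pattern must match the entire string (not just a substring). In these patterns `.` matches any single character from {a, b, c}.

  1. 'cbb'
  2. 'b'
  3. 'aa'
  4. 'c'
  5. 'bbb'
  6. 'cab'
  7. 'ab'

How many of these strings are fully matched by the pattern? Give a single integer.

1 → match
2 → match
3 → match
4 → match
5 → match
6 → match
7 → match
Total matched: 7

7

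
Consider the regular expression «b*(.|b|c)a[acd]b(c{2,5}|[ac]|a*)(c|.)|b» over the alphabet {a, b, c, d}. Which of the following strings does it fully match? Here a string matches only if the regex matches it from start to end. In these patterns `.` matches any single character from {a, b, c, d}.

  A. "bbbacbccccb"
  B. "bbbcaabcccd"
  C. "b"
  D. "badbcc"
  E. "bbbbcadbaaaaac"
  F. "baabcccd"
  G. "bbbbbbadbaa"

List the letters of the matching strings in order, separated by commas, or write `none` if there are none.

A → match
B → match
C → match
D → match
E → match
F → match
G → match

A, B, C, D, E, F, G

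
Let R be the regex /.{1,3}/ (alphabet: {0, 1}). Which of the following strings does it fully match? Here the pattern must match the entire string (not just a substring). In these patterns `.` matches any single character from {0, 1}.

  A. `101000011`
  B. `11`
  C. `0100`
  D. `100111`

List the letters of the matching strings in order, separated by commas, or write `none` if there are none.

A → no match
B → match
C → no match
D → no match

B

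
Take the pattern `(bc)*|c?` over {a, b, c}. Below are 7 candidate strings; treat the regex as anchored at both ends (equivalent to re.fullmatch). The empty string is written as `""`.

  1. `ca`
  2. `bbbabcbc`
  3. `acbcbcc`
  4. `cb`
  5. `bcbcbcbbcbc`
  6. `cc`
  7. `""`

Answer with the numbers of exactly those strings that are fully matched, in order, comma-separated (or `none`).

7

1 → no match
2 → no match
3 → no match
4 → no match
5 → no match
6 → no match
7 → match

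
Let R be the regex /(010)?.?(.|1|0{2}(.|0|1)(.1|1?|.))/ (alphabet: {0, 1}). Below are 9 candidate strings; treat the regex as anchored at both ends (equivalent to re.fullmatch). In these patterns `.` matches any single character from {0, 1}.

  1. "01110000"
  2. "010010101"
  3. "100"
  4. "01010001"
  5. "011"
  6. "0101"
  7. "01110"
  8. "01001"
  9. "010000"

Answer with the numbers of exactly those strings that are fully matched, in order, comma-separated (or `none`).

4, 6, 8, 9

1 → no match
2 → no match
3 → no match
4 → match
5 → no match
6 → match
7 → no match
8 → match
9 → match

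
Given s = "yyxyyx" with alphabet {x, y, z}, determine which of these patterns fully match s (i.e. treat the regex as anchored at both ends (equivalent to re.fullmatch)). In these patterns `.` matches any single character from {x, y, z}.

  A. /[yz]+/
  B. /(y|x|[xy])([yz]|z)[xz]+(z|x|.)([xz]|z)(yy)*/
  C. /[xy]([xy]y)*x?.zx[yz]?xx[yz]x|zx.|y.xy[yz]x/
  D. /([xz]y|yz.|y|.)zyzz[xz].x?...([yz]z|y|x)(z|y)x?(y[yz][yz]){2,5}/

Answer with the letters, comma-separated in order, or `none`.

C

A → no match
B → no match
C → match
D → no match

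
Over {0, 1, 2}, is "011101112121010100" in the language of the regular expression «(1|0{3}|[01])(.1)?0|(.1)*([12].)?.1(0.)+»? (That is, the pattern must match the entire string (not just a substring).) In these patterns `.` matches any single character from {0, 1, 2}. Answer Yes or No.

Yes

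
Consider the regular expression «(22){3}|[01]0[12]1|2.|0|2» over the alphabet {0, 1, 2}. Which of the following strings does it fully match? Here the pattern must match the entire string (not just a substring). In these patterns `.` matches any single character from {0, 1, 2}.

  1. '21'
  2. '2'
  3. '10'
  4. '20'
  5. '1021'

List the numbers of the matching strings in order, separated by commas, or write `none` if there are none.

1 → match
2 → match
3 → no match
4 → match
5 → match

1, 2, 4, 5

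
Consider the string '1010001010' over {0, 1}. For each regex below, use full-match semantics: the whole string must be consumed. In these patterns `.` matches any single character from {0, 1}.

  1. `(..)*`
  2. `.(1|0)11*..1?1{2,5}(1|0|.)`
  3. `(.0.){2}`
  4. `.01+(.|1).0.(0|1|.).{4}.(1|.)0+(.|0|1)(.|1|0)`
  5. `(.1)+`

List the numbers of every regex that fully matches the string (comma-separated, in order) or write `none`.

1 → match
2 → no match
3 → no match
4 → no match
5 → no match — must end with '1'

1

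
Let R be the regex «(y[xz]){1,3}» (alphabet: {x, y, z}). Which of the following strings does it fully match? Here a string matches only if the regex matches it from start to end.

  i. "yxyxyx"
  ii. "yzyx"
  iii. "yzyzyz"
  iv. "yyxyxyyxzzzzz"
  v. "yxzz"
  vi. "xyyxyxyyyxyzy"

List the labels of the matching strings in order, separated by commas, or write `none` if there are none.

i, ii, iii

i → match
ii → match
iii → match
iv → no match
v → no match
vi → no match — must start with "y"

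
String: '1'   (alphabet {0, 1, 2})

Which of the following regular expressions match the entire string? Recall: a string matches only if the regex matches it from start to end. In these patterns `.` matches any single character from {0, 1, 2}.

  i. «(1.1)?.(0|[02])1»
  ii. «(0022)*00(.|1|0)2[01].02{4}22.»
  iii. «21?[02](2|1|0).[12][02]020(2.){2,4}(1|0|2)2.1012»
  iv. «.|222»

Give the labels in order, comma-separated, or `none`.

iv

i → no match
ii → no match
iii → no match — must start with '2'
iv → match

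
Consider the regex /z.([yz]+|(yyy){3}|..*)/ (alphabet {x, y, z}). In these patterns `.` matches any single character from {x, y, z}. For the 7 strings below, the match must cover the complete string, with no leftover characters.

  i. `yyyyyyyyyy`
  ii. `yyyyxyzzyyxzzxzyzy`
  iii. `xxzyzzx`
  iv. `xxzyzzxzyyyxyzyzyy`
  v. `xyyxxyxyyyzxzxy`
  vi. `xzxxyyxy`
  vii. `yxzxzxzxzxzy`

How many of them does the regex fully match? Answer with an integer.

i → no match — must start with `z`
ii → no match — must start with `z`
iii → no match — must start with `z`
iv → no match — must start with `z`
v → no match — must start with `z`
vi → no match — must start with `z`
vii → no match — must start with `z`
Total matched: 0

0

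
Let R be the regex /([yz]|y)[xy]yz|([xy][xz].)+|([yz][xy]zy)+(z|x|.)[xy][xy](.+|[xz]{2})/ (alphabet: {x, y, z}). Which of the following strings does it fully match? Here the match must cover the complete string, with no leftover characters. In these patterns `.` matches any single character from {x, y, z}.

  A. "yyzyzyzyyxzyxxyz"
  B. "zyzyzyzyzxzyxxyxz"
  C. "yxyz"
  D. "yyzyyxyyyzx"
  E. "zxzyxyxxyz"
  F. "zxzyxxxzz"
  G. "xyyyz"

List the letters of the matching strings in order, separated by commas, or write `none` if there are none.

A, B, C, D, E, F

A → match
B → match
C → match
D → match
E → match
F → match
G → no match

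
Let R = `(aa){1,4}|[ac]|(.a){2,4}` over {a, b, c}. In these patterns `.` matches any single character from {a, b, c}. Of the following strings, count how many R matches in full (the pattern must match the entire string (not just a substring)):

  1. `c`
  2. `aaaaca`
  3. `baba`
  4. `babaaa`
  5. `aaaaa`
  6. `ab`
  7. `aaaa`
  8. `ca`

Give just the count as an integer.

5

1 → match
2 → match
3 → match
4 → match
5 → no match
6 → no match
7 → match
8 → no match
Total matched: 5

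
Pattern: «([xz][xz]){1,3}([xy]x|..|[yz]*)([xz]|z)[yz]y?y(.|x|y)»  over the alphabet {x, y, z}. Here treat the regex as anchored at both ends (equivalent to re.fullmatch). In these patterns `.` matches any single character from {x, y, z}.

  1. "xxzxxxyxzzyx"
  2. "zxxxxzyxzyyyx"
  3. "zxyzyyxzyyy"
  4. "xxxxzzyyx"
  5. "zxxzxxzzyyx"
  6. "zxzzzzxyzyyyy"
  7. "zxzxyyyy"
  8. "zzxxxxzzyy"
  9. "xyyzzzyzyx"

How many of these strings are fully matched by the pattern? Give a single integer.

8

1 → match
2 → match
3 → match
4 → match
5 → match
6 → match
7 → match
8 → match
9 → no match
Total matched: 8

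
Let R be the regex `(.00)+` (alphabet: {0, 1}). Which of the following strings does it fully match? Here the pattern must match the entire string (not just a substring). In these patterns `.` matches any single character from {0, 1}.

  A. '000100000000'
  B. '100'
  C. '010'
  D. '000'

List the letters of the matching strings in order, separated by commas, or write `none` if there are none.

A, B, D

A. '000100000000' → match
B. '100' → match
C. '010' → no match — must end with '00'
D. '000' → match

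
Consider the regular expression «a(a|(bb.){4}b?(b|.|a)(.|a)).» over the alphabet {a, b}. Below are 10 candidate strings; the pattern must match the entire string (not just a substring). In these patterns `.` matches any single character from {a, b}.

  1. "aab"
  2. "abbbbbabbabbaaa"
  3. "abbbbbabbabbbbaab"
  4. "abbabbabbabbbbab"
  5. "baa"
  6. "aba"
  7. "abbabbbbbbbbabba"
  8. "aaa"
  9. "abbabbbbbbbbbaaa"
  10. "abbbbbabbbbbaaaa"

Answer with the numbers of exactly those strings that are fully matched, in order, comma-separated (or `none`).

1, 3, 4, 7, 8, 9, 10

1 → match
2 → no match
3 → match
4 → match
5 → no match — must start with "a"
6 → no match
7 → match
8 → match
9 → match
10 → match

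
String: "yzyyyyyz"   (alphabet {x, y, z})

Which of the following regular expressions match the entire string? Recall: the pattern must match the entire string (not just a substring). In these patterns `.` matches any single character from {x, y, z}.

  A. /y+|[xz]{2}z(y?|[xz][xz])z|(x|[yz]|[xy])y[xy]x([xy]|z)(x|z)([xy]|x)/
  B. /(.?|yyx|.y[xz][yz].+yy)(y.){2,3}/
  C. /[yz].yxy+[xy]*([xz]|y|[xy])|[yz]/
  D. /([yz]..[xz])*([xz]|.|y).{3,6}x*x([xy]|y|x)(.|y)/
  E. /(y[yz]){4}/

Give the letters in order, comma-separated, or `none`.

A → no match
B → no match
C → no match
D → no match
E → match

E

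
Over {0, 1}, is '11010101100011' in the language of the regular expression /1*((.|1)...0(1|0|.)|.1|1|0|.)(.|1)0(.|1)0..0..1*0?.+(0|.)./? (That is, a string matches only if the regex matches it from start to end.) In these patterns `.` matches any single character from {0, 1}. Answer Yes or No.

No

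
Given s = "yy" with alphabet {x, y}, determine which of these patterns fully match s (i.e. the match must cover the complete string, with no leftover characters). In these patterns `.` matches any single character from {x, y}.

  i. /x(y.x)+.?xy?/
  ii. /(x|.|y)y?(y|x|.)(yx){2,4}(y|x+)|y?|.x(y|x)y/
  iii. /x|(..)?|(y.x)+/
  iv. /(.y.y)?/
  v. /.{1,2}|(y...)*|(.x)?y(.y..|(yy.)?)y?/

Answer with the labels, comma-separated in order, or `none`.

i → no match — must start with "xy"
ii → no match
iii → match
iv → no match
v → match

iii, v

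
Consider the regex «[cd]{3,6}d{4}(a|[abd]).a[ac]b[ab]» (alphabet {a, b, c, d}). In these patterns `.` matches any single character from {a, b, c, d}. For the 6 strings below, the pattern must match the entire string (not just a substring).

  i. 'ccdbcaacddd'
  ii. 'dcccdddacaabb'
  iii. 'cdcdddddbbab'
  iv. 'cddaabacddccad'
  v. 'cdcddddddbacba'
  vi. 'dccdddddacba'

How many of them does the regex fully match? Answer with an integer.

1

i → no match
ii → no match
iii → no match
iv → no match
v → match
vi → no match
Total matched: 1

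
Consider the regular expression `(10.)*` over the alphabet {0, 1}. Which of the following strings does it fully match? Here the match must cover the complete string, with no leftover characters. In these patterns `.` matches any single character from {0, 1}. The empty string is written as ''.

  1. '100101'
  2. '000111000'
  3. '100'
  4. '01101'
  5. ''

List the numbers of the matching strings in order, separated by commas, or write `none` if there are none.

1 → match
2 → no match
3 → match
4 → no match
5 → match

1, 3, 5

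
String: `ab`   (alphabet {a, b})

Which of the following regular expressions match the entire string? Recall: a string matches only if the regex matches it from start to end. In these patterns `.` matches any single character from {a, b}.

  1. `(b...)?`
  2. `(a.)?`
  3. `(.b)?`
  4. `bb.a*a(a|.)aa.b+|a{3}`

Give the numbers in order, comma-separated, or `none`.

1 → no match
2 → match
3 → match
4 → no match

2, 3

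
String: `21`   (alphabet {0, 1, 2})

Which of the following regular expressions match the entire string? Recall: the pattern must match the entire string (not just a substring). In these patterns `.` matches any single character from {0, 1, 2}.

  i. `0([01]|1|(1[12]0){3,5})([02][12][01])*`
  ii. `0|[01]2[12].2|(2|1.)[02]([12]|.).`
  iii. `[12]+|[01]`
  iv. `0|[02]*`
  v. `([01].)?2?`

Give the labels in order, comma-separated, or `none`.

iii

i → no match — must start with `0`
ii → no match
iii → match
iv → no match
v → no match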